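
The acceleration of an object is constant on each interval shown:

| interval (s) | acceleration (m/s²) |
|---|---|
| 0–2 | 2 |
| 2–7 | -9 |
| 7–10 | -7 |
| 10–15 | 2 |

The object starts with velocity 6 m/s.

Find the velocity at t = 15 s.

-46 m/s

Δv equals the area under the a-t graph; then v = v₀ + Δv.
0–2 s: 2 × 2 = 4 m/s
2–7 s: -9 × 5 = -45 m/s
7–10 s: -7 × 3 = -21 m/s
10–15 s: 2 × 5 = 10 m/s
Δv = -52 m/s, so v(15) = 6 + (-52) = -46 m/s.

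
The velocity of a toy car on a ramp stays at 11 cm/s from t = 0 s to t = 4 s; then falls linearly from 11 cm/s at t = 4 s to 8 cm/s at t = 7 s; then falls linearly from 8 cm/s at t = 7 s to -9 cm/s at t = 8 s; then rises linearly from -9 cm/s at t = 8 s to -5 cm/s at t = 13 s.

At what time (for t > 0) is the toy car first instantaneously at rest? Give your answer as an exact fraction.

t = 127/17 s

v changes sign on 7–8 s (from 8 to -9); the graph is linear there, so v = 0 at t = 7 + (-8)·(8 − 7)/(-9 − 8) = 127/17 s.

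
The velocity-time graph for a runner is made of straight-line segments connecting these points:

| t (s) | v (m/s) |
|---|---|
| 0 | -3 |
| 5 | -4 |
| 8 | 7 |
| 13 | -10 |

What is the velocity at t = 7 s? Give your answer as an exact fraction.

10/3 m/s

On 5–8 s the graph is linear from -4 to 7 m/s: v(7) = -4 + (7 − -4)·(7 − 5)/(8 − 5) = 10/3 m/s.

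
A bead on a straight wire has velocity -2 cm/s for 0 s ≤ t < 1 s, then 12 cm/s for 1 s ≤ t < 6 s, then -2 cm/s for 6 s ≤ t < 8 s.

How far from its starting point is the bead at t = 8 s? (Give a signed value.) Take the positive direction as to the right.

Displacement is the signed area under the v-t curve.
0–1 s: -2 × 1 = -2 cm
1–6 s: 12 × 5 = 60 cm
6–8 s: -2 × 2 = -4 cm
Net displacement = 54 cm

54 cm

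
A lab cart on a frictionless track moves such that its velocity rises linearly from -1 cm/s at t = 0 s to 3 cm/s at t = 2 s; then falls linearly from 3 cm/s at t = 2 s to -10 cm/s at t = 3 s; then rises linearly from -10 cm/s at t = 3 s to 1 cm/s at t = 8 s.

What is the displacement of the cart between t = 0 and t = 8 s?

Displacement is the signed area under the v-t curve.
0–2 s: ½(-1 + 3)(2) = 2 cm
2–3 s: ½(3 + -10)(1) = -3.5 cm
3–8 s: ½(-10 + 1)(5) = -22.5 cm
Net displacement = -24 cm

-24 cm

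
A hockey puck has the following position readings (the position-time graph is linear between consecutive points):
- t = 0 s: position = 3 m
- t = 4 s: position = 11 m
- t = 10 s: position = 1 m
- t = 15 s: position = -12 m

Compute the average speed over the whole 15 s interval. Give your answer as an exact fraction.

Average speed = (total path length)/(elapsed time); on a piecewise-linear x-t graph the path length is Σ|Δx|.
0–4 s: |Δx| = |11 − 3| = 8 m
4–10 s: |Δx| = |1 − 11| = 10 m
10–15 s: |Δx| = |-12 − 1| = 13 m
Total path = 31 m; average speed = 31/15 = 31/15 m/s.

31/15 m/s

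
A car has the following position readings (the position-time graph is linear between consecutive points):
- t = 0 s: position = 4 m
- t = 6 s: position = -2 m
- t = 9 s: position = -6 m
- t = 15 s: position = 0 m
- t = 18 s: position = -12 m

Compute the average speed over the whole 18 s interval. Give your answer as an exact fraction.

14/9 m/s

Average speed = (total path length)/(elapsed time); on a piecewise-linear x-t graph the path length is Σ|Δx|.
0–6 s: |Δx| = |-2 − 4| = 6 m
6–9 s: |Δx| = |-6 − -2| = 4 m
9–15 s: |Δx| = |0 − -6| = 6 m
15–18 s: |Δx| = |-12 − 0| = 12 m
Total path = 28 m; average speed = 28/18 = 14/9 m/s.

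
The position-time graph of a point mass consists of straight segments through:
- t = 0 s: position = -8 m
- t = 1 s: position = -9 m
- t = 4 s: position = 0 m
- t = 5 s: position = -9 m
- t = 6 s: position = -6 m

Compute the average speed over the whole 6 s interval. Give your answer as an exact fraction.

11/3 m/s

Average speed = (total path length)/(elapsed time); on a piecewise-linear x-t graph the path length is Σ|Δx|.
0–1 s: |Δx| = |-9 − -8| = 1 m
1–4 s: |Δx| = |0 − -9| = 9 m
4–5 s: |Δx| = |-9 − 0| = 9 m
5–6 s: |Δx| = |-6 − -9| = 3 m
Total path = 22 m; average speed = 22/6 = 11/3 m/s.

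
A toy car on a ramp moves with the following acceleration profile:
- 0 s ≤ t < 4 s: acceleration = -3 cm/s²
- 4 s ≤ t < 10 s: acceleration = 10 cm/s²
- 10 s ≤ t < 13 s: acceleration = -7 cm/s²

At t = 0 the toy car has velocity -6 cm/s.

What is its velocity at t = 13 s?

Δv equals the area under the a-t graph; then v = v₀ + Δv.
0–4 s: -3 × 4 = -12 cm/s
4–10 s: 10 × 6 = 60 cm/s
10–13 s: -7 × 3 = -21 cm/s
Δv = 27 cm/s, so v(13) = -6 + (27) = 21 cm/s.

21 cm/s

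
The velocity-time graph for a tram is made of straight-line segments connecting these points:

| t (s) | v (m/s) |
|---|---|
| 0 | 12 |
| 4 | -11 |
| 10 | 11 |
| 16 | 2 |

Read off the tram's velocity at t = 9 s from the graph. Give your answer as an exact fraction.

On 4–10 s the graph is linear from -11 to 11 m/s: v(9) = -11 + (11 − -11)·(9 − 4)/(10 − 4) = 22/3 m/s.

22/3 m/s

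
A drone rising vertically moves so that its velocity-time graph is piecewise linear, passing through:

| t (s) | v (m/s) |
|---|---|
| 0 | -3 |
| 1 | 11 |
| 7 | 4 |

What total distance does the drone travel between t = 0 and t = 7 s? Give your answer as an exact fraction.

695/14 m

Distance (not displacement) is the total path length: add the absolute areas under v-t.
0–1 s: v = 0 at t = 3/14 s; triangle areas 9/28 + 121/28 = 65/14 m
1–7 s: |½(11 + 4)(6)| = 45 m
Total distance = 695/14 m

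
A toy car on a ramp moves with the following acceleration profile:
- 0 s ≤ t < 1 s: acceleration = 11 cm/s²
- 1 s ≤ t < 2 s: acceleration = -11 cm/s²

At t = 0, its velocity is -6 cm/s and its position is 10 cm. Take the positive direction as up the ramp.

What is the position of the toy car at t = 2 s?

On each constant-a segment, Δv = aΔt and Δx = v₀Δt + ½aΔt²; chain segment to segment.
0–1 s: v starts -6 cm/s; Δx = -6·1 + ½·11·1² = -0.5 cm; v ends 5 cm/s.
1–2 s: v starts 5 cm/s; Δx = 5·1 + ½·-11·1² = -0.5 cm; v ends -6 cm/s.
x(2) = 10 + Σ Δx = 9 cm.

9 cm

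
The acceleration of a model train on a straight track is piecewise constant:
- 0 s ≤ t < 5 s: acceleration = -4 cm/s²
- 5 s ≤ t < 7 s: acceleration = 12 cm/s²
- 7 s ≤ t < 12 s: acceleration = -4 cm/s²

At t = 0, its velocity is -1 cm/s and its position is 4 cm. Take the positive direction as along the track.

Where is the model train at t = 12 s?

-104 cm

On each constant-a segment, Δv = aΔt and Δx = v₀Δt + ½aΔt²; chain segment to segment.
0–5 s: v starts -1 cm/s; Δx = -1·5 + ½·-4·5² = -55 cm; v ends -21 cm/s.
5–7 s: v starts -21 cm/s; Δx = -21·2 + ½·12·2² = -18 cm; v ends 3 cm/s.
7–12 s: v starts 3 cm/s; Δx = 3·5 + ½·-4·5² = -35 cm; v ends -17 cm/s.
x(12) = 4 + Σ Δx = -104 cm.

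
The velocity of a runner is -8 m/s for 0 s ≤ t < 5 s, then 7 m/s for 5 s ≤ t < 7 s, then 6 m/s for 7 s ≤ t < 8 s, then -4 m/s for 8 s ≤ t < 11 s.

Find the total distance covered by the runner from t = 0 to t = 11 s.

Distance (not displacement) is the total path length: add the absolute areas under v-t.
0–5 s: |-8| × 5 = 40 m
5–7 s: |7| × 2 = 14 m
7–8 s: |6| × 1 = 6 m
8–11 s: |-4| × 3 = 12 m
Total distance = 72 m

72 m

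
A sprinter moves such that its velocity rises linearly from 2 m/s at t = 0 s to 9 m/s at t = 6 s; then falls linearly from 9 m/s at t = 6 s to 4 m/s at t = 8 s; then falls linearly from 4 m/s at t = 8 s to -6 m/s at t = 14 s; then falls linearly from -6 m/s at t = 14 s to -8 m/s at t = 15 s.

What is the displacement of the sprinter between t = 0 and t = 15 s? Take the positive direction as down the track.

33 m

Displacement is the signed area under the v-t curve.
0–6 s: ½(2 + 9)(6) = 33 m
6–8 s: ½(9 + 4)(2) = 13 m
8–14 s: ½(4 + -6)(6) = -6 m
14–15 s: ½(-6 + -8)(1) = -7 m
Net displacement = 33 m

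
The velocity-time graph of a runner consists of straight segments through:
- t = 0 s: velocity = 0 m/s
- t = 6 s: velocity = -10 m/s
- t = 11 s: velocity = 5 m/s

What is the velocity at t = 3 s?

On 0–6 s the graph is linear from 0 to -10 m/s: v(3) = 0 + (-10 − 0)·(3 − 0)/(6 − 0) = -5 m/s.

-5 m/s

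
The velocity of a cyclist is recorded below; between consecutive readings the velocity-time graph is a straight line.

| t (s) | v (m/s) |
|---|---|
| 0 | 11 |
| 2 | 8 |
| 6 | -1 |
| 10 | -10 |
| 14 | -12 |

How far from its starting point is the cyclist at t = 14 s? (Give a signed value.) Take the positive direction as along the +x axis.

-33 m

Displacement is the signed area under the v-t curve.
0–2 s: ½(11 + 8)(2) = 19 m
2–6 s: ½(8 + -1)(4) = 14 m
6–10 s: ½(-1 + -10)(4) = -22 m
10–14 s: ½(-10 + -12)(4) = -44 m
Net displacement = -33 m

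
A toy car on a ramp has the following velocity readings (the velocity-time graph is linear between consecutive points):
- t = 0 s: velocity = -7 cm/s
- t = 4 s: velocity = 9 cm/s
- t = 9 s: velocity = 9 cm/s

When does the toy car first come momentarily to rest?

t = 1.75 s

v changes sign on 0–4 s (from -7 to 9); the graph is linear there, so v = 0 at t = 0 + (7)·(4 − 0)/(9 − -7) = 1.75 s.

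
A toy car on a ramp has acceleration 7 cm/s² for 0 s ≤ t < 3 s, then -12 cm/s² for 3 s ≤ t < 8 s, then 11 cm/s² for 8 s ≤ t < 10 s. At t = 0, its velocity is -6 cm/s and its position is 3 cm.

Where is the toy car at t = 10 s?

On each constant-a segment, Δv = aΔt and Δx = v₀Δt + ½aΔt²; chain segment to segment.
0–3 s: v starts -6 cm/s; Δx = -6·3 + ½·7·3² = 13.5 cm; v ends 15 cm/s.
3–8 s: v starts 15 cm/s; Δx = 15·5 + ½·-12·5² = -75 cm; v ends -45 cm/s.
8–10 s: v starts -45 cm/s; Δx = -45·2 + ½·11·2² = -68 cm; v ends -23 cm/s.
x(10) = 3 + Σ Δx = -126.5 cm.

-126.5 cm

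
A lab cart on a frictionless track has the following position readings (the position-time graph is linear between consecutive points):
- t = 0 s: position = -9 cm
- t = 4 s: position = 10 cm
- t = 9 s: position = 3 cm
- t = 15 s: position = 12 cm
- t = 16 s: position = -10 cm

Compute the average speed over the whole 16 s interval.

Average speed = (total path length)/(elapsed time); on a piecewise-linear x-t graph the path length is Σ|Δx|.
0–4 s: |Δx| = |10 − -9| = 19 cm
4–9 s: |Δx| = |3 − 10| = 7 cm
9–15 s: |Δx| = |12 − 3| = 9 cm
15–16 s: |Δx| = |-10 − 12| = 22 cm
Total path = 57 cm; average speed = 57/16 = 3.5625 cm/s.

3.5625 cm/s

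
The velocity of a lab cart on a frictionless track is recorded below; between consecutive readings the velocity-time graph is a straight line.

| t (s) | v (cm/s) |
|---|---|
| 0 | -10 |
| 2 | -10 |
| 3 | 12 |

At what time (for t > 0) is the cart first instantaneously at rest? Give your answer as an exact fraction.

t = 27/11 s

v changes sign on 2–3 s (from -10 to 12); the graph is linear there, so v = 0 at t = 2 + (10)·(3 − 2)/(12 − -10) = 27/11 s.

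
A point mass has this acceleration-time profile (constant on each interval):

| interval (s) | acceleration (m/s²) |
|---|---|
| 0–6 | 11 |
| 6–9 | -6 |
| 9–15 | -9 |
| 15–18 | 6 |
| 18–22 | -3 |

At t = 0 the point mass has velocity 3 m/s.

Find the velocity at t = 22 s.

Δv equals the area under the a-t graph; then v = v₀ + Δv.
0–6 s: 11 × 6 = 66 m/s
6–9 s: -6 × 3 = -18 m/s
9–15 s: -9 × 6 = -54 m/s
15–18 s: 6 × 3 = 18 m/s
18–22 s: -3 × 4 = -12 m/s
Δv = 0 m/s, so v(22) = 3 + (0) = 3 m/s.

3 m/s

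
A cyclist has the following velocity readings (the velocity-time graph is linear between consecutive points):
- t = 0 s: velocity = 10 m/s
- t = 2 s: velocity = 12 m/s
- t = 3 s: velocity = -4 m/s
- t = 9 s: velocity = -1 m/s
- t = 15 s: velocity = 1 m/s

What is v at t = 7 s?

On 3–9 s the graph is linear from -4 to -1 m/s: v(7) = -4 + (-1 − -4)·(7 − 3)/(9 − 3) = -2 m/s.

-2 m/s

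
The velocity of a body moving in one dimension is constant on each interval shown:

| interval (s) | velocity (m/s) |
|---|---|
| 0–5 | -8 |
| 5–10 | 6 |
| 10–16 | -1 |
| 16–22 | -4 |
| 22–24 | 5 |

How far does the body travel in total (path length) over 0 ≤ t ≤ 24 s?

110 m

Total distance travelled is ∫|v| dt — sum the magnitudes of each area piece.
0–5 s: |-8| × 5 = 40 m
5–10 s: |6| × 5 = 30 m
10–16 s: |-1| × 6 = 6 m
16–22 s: |-4| × 6 = 24 m
22–24 s: |5| × 2 = 10 m
Total distance = 110 m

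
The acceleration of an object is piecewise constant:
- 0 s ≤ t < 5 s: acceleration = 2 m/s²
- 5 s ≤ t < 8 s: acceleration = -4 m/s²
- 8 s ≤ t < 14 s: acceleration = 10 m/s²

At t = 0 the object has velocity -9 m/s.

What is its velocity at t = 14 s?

Δv equals the area under the a-t graph; then v = v₀ + Δv.
0–5 s: 2 × 5 = 10 m/s
5–8 s: -4 × 3 = -12 m/s
8–14 s: 10 × 6 = 60 m/s
Δv = 58 m/s, so v(14) = -9 + (58) = 49 m/s.

49 m/s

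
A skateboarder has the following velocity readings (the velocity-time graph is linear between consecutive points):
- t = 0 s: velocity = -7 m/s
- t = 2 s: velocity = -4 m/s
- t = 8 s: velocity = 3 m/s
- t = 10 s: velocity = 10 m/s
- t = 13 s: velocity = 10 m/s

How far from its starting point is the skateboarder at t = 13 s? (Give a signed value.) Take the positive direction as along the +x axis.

29 m

Displacement is the signed area under the v-t curve.
0–2 s: ½(-7 + -4)(2) = -11 m
2–8 s: ½(-4 + 3)(6) = -3 m
8–10 s: ½(3 + 10)(2) = 13 m
10–13 s: 10 × 3 = 30 m
Net displacement = 29 m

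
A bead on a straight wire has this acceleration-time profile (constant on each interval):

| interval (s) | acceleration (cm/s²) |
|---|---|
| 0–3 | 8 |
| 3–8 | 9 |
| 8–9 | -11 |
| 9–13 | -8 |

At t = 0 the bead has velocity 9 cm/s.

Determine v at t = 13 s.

Δv equals the area under the a-t graph; then v = v₀ + Δv.
0–3 s: 8 × 3 = 24 cm/s
3–8 s: 9 × 5 = 45 cm/s
8–9 s: -11 × 1 = -11 cm/s
9–13 s: -8 × 4 = -32 cm/s
Δv = 26 cm/s, so v(13) = 9 + (26) = 35 cm/s.

35 cm/s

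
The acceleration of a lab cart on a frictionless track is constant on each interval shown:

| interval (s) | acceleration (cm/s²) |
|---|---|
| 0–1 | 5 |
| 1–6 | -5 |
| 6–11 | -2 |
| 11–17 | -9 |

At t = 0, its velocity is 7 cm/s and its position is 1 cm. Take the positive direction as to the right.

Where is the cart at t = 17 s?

On each constant-a segment, Δv = aΔt and Δx = v₀Δt + ½aΔt²; chain segment to segment.
0–1 s: v starts 7 cm/s; Δx = 7·1 + ½·5·1² = 9.5 cm; v ends 12 cm/s.
1–6 s: v starts 12 cm/s; Δx = 12·5 + ½·-5·5² = -2.5 cm; v ends -13 cm/s.
6–11 s: v starts -13 cm/s; Δx = -13·5 + ½·-2·5² = -90 cm; v ends -23 cm/s.
11–17 s: v starts -23 cm/s; Δx = -23·6 + ½·-9·6² = -300 cm; v ends -77 cm/s.
x(17) = 1 + Σ Δx = -382 cm.

-382 cm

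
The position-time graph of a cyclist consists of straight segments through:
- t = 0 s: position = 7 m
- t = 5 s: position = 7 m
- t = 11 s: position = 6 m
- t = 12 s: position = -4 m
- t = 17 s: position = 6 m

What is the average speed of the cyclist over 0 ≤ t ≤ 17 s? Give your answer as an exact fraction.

Average speed = (total path length)/(elapsed time); on a piecewise-linear x-t graph the path length is Σ|Δx|.
0–5 s: |Δx| = |7 − 7| = 0 m
5–11 s: |Δx| = |6 − 7| = 1 m
11–12 s: |Δx| = |-4 − 6| = 10 m
12–17 s: |Δx| = |6 − -4| = 10 m
Total path = 21 m; average speed = 21/17 = 21/17 m/s.

21/17 m/s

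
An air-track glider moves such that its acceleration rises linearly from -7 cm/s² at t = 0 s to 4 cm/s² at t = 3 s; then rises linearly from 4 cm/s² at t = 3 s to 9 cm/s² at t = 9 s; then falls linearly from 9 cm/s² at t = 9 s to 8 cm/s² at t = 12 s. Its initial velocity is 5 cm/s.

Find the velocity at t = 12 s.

Δv equals the area under the a-t graph; then v = v₀ + Δv.
0–3 s: ½(-7 + 4)(3) = -4.5 cm/s
3–9 s: ½(4 + 9)(6) = 39 cm/s
9–12 s: ½(9 + 8)(3) = 25.5 cm/s
Δv = 60 cm/s, so v(12) = 5 + (60) = 65 cm/s.

65 cm/s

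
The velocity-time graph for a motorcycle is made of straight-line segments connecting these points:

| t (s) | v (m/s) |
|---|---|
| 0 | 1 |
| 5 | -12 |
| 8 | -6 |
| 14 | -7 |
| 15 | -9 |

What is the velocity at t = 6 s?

-10 m/s

On 5–8 s the graph is linear from -12 to -6 m/s: v(6) = -12 + (-6 − -12)·(6 − 5)/(8 − 5) = -10 m/s.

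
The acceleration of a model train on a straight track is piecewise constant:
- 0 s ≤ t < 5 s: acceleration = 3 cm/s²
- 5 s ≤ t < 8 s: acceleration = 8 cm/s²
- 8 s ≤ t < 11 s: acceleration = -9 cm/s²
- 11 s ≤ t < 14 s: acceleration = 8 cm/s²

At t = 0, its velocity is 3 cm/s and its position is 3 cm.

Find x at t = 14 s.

312 cm

On each constant-a segment, Δv = aΔt and Δx = v₀Δt + ½aΔt²; chain segment to segment.
0–5 s: v starts 3 cm/s; Δx = 3·5 + ½·3·5² = 52.5 cm; v ends 18 cm/s.
5–8 s: v starts 18 cm/s; Δx = 18·3 + ½·8·3² = 90 cm; v ends 42 cm/s.
8–11 s: v starts 42 cm/s; Δx = 42·3 + ½·-9·3² = 85.5 cm; v ends 15 cm/s.
11–14 s: v starts 15 cm/s; Δx = 15·3 + ½·8·3² = 81 cm; v ends 39 cm/s.
x(14) = 3 + Σ Δx = 312 cm.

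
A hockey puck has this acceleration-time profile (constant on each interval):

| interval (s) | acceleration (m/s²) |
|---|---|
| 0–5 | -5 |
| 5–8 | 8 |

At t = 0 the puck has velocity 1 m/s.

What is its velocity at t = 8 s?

Δv equals the area under the a-t graph; then v = v₀ + Δv.
0–5 s: -5 × 5 = -25 m/s
5–8 s: 8 × 3 = 24 m/s
Δv = -1 m/s, so v(8) = 1 + (-1) = 0 m/s.

0 m/s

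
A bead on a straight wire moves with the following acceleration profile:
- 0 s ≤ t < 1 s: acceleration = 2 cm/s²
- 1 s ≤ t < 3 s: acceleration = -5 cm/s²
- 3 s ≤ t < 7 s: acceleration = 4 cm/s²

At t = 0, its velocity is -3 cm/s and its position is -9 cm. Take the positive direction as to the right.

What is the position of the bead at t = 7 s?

On each constant-a segment, Δv = aΔt and Δx = v₀Δt + ½aΔt²; chain segment to segment.
0–1 s: v starts -3 cm/s; Δx = -3·1 + ½·2·1² = -2 cm; v ends -1 cm/s.
1–3 s: v starts -1 cm/s; Δx = -1·2 + ½·-5·2² = -12 cm; v ends -11 cm/s.
3–7 s: v starts -11 cm/s; Δx = -11·4 + ½·4·4² = -12 cm; v ends 5 cm/s.
x(7) = -9 + Σ Δx = -35 cm.

-35 cm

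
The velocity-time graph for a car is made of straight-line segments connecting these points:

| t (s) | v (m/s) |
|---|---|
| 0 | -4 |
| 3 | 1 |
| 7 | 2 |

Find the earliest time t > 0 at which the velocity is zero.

v changes sign on 0–3 s (from -4 to 1); the graph is linear there, so v = 0 at t = 0 + (4)·(3 − 0)/(1 − -4) = 2.4 s.

t = 2.4 s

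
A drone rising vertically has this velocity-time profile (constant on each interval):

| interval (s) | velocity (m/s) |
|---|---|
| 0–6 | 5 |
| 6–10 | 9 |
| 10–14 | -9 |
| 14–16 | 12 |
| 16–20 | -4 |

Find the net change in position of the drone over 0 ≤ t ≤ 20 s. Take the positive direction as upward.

38 m

Displacement is the signed area under the v-t curve.
0–6 s: 5 × 6 = 30 m
6–10 s: 9 × 4 = 36 m
10–14 s: -9 × 4 = -36 m
14–16 s: 12 × 2 = 24 m
16–20 s: -4 × 4 = -16 m
Net displacement = 38 m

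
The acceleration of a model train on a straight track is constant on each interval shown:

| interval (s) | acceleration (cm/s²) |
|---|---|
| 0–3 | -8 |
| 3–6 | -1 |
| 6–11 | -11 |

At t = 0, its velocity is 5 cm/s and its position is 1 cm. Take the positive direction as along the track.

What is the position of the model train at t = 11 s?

On each constant-a segment, Δv = aΔt and Δx = v₀Δt + ½aΔt²; chain segment to segment.
0–3 s: v starts 5 cm/s; Δx = 5·3 + ½·-8·3² = -21 cm; v ends -19 cm/s.
3–6 s: v starts -19 cm/s; Δx = -19·3 + ½·-1·3² = -61.5 cm; v ends -22 cm/s.
6–11 s: v starts -22 cm/s; Δx = -22·5 + ½·-11·5² = -247.5 cm; v ends -77 cm/s.
x(11) = 1 + Σ Δx = -329 cm.

-329 cm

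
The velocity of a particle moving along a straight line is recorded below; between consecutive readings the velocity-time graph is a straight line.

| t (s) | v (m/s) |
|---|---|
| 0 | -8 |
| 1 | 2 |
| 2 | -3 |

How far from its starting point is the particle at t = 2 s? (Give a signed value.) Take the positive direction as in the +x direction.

-3.5 m

Displacement is the signed area under the v-t curve.
0–1 s: ½(-8 + 2)(1) = -3 m
1–2 s: ½(2 + -3)(1) = -0.5 m
Net displacement = -3.5 m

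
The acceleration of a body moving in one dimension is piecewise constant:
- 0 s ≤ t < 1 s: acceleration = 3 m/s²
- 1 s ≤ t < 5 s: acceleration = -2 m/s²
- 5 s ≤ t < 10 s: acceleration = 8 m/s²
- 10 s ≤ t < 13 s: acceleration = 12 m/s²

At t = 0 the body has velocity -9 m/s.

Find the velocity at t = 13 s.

62 m/s

Δv equals the area under the a-t graph; then v = v₀ + Δv.
0–1 s: 3 × 1 = 3 m/s
1–5 s: -2 × 4 = -8 m/s
5–10 s: 8 × 5 = 40 m/s
10–13 s: 12 × 3 = 36 m/s
Δv = 71 m/s, so v(13) = -9 + (71) = 62 m/s.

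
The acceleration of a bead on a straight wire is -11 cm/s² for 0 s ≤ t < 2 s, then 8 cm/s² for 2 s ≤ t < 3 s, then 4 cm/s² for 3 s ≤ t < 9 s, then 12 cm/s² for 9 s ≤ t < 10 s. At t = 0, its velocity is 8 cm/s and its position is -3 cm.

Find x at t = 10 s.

On each constant-a segment, Δv = aΔt and Δx = v₀Δt + ½aΔt²; chain segment to segment.
0–2 s: v starts 8 cm/s; Δx = 8·2 + ½·-11·2² = -6 cm; v ends -14 cm/s.
2–3 s: v starts -14 cm/s; Δx = -14·1 + ½·8·1² = -10 cm; v ends -6 cm/s.
3–9 s: v starts -6 cm/s; Δx = -6·6 + ½·4·6² = 36 cm; v ends 18 cm/s.
9–10 s: v starts 18 cm/s; Δx = 18·1 + ½·12·1² = 24 cm; v ends 30 cm/s.
x(10) = -3 + Σ Δx = 41 cm.

41 cm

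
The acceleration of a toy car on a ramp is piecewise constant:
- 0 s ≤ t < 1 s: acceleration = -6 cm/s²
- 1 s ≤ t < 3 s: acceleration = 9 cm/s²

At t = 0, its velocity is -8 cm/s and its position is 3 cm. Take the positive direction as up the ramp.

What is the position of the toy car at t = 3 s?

-18 cm

On each constant-a segment, Δv = aΔt and Δx = v₀Δt + ½aΔt²; chain segment to segment.
0–1 s: v starts -8 cm/s; Δx = -8·1 + ½·-6·1² = -11 cm; v ends -14 cm/s.
1–3 s: v starts -14 cm/s; Δx = -14·2 + ½·9·2² = -10 cm; v ends 4 cm/s.
x(3) = 3 + Σ Δx = -18 cm.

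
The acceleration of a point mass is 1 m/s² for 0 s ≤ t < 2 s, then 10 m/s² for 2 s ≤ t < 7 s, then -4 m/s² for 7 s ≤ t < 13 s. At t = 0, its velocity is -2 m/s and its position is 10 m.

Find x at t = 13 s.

On each constant-a segment, Δv = aΔt and Δx = v₀Δt + ½aΔt²; chain segment to segment.
0–2 s: v starts -2 m/s; Δx = -2·2 + ½·1·2² = -2 m; v ends 0 m/s.
2–7 s: v starts 0 m/s; Δx = 0·5 + ½·10·5² = 125 m; v ends 50 m/s.
7–13 s: v starts 50 m/s; Δx = 50·6 + ½·-4·6² = 228 m; v ends 26 m/s.
x(13) = 10 + Σ Δx = 361 m.

361 m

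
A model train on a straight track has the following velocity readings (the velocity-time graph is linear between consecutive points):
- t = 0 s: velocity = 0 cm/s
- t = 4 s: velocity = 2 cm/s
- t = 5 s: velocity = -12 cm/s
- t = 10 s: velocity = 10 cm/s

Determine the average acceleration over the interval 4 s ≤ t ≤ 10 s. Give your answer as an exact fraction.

4/3 cm/s²

Average acceleration = Δv/Δt = (10 − 2)/(10 − 4) = 4/3 cm/s².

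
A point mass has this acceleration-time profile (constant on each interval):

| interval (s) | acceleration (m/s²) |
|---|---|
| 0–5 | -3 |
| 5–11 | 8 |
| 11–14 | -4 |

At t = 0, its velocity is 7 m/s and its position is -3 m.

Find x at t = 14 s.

On each constant-a segment, Δv = aΔt and Δx = v₀Δt + ½aΔt²; chain segment to segment.
0–5 s: v starts 7 m/s; Δx = 7·5 + ½·-3·5² = -2.5 m; v ends -8 m/s.
5–11 s: v starts -8 m/s; Δx = -8·6 + ½·8·6² = 96 m; v ends 40 m/s.
11–14 s: v starts 40 m/s; Δx = 40·3 + ½·-4·3² = 102 m; v ends 28 m/s.
x(14) = -3 + Σ Δx = 192.5 m.

192.5 m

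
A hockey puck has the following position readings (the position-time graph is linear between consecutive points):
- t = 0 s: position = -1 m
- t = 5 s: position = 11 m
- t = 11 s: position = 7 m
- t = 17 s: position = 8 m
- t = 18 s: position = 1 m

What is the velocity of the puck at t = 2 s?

Velocity is the slope of the x-t graph on 0–5 s: (11 − -1)/(5 − 0) = 2.4 m/s.

2.4 m/s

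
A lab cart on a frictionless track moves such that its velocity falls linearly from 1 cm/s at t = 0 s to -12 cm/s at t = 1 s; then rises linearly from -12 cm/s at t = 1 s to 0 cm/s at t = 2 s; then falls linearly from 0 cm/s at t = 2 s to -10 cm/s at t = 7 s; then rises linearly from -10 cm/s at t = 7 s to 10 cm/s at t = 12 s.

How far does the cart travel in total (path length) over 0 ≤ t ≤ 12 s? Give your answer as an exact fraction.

Distance (not displacement) is the total path length: add the absolute areas under v-t.
0–1 s: v = 0 at t = 1/13 s; triangle areas 1/26 + 72/13 = 145/26 cm
1–2 s: |½(-12 + 0)(1)| = 6 cm
2–7 s: |½(0 + -10)(5)| = 25 cm
7–12 s: v = 0 at t = 9.5 s; triangle areas 12.5 + 12.5 = 25 cm
Total distance = 1601/26 cm

1601/26 cm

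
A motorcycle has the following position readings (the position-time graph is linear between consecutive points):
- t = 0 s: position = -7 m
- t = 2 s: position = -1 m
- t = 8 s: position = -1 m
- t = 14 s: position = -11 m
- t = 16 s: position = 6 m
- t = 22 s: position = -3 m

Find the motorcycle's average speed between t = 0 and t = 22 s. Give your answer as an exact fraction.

Average speed = (total path length)/(elapsed time); on a piecewise-linear x-t graph the path length is Σ|Δx|.
0–2 s: |Δx| = |-1 − -7| = 6 m
2–8 s: |Δx| = |-1 − -1| = 0 m
8–14 s: |Δx| = |-11 − -1| = 10 m
14–16 s: |Δx| = |6 − -11| = 17 m
16–22 s: |Δx| = |-3 − 6| = 9 m
Total path = 42 m; average speed = 42/22 = 21/11 m/s.

21/11 m/s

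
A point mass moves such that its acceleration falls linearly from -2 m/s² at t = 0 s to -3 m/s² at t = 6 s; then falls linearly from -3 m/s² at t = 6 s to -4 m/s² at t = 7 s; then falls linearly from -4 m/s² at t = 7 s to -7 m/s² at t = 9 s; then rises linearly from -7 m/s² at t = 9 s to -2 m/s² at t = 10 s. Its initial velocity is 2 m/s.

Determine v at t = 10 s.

Δv equals the area under the a-t graph; then v = v₀ + Δv.
0–6 s: ½(-2 + -3)(6) = -15 m/s
6–7 s: ½(-3 + -4)(1) = -3.5 m/s
7–9 s: ½(-4 + -7)(2) = -11 m/s
9–10 s: ½(-7 + -2)(1) = -4.5 m/s
Δv = -34 m/s, so v(10) = 2 + (-34) = -32 m/s.

-32 m/s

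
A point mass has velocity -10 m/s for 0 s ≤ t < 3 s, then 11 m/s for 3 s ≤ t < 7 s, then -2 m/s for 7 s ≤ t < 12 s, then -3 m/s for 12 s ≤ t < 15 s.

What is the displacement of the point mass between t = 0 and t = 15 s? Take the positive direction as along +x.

Net displacement equals the area under the velocity-time graph (areas below the axis count negative).
0–3 s: -10 × 3 = -30 m
3–7 s: 11 × 4 = 44 m
7–12 s: -2 × 5 = -10 m
12–15 s: -3 × 3 = -9 m
Net displacement = -5 m

-5 m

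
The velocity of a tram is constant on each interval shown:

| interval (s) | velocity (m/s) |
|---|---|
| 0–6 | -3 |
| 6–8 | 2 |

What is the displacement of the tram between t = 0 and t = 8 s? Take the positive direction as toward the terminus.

-14 m

Net displacement equals the area under the velocity-time graph (areas below the axis count negative).
0–6 s: -3 × 6 = -18 m
6–8 s: 2 × 2 = 4 m
Net displacement = -14 m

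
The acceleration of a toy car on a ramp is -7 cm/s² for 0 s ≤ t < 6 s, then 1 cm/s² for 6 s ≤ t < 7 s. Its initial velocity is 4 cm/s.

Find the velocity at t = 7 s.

Δv equals the area under the a-t graph; then v = v₀ + Δv.
0–6 s: -7 × 6 = -42 cm/s
6–7 s: 1 × 1 = 1 cm/s
Δv = -41 cm/s, so v(7) = 4 + (-41) = -37 cm/s.

-37 cm/s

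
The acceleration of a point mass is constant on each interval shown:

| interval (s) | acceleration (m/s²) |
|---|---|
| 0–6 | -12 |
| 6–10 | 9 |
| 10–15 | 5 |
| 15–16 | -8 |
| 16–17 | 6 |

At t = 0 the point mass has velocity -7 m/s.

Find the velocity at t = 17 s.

-20 m/s

Δv equals the area under the a-t graph; then v = v₀ + Δv.
0–6 s: -12 × 6 = -72 m/s
6–10 s: 9 × 4 = 36 m/s
10–15 s: 5 × 5 = 25 m/s
15–16 s: -8 × 1 = -8 m/s
16–17 s: 6 × 1 = 6 m/s
Δv = -13 m/s, so v(17) = -7 + (-13) = -20 m/s.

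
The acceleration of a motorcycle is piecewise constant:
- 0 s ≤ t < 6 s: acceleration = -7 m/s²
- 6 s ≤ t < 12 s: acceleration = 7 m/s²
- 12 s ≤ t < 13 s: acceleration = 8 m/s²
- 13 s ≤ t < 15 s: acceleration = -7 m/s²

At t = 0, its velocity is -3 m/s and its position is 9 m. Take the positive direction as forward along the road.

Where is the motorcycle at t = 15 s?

-282 m

On each constant-a segment, Δv = aΔt and Δx = v₀Δt + ½aΔt²; chain segment to segment.
0–6 s: v starts -3 m/s; Δx = -3·6 + ½·-7·6² = -144 m; v ends -45 m/s.
6–12 s: v starts -45 m/s; Δx = -45·6 + ½·7·6² = -144 m; v ends -3 m/s.
12–13 s: v starts -3 m/s; Δx = -3·1 + ½·8·1² = 1 m; v ends 5 m/s.
13–15 s: v starts 5 m/s; Δx = 5·2 + ½·-7·2² = -4 m; v ends -9 m/s.
x(15) = 9 + Σ Δx = -282 m.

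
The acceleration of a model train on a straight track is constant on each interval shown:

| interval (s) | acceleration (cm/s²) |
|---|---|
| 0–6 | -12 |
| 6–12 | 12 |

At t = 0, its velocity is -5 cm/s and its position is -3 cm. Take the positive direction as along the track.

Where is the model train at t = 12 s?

-495 cm

On each constant-a segment, Δv = aΔt and Δx = v₀Δt + ½aΔt²; chain segment to segment.
0–6 s: v starts -5 cm/s; Δx = -5·6 + ½·-12·6² = -246 cm; v ends -77 cm/s.
6–12 s: v starts -77 cm/s; Δx = -77·6 + ½·12·6² = -246 cm; v ends -5 cm/s.
x(12) = -3 + Σ Δx = -495 cm.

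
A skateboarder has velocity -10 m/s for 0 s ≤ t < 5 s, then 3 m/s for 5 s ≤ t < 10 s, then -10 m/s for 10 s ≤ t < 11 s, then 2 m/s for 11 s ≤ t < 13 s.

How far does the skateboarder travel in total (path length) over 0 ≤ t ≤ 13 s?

Distance (not displacement) is the total path length: add the absolute areas under v-t.
0–5 s: |-10| × 5 = 50 m
5–10 s: |3| × 5 = 15 m
10–11 s: |-10| × 1 = 10 m
11–13 s: |2| × 2 = 4 m
Total distance = 79 m

79 m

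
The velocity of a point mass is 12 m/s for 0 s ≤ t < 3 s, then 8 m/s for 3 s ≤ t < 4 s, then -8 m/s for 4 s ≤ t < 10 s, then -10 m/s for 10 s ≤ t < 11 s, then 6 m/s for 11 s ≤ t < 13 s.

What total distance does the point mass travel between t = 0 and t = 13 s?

Total distance travelled is ∫|v| dt — sum the magnitudes of each area piece.
0–3 s: |12| × 3 = 36 m
3–4 s: |8| × 1 = 8 m
4–10 s: |-8| × 6 = 48 m
10–11 s: |-10| × 1 = 10 m
11–13 s: |6| × 2 = 12 m
Total distance = 114 m

114 m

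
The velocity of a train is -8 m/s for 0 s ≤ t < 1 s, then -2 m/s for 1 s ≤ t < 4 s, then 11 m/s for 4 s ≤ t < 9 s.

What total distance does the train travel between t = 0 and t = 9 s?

69 m

Distance (not displacement) is the total path length: add the absolute areas under v-t.
0–1 s: |-8| × 1 = 8 m
1–4 s: |-2| × 3 = 6 m
4–9 s: |11| × 5 = 55 m
Total distance = 69 m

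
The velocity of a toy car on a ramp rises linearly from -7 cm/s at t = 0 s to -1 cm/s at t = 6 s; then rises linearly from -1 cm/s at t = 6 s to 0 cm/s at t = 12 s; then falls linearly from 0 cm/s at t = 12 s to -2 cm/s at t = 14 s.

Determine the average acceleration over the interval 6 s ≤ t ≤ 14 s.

Average acceleration = Δv/Δt = (-2 − -1)/(14 − 6) = -0.125 cm/s².

-0.125 cm/s²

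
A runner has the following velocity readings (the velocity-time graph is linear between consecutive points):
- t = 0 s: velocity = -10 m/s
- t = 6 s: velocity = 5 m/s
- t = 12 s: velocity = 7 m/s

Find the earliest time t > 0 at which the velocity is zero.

t = 4 s

v changes sign on 0–6 s (from -10 to 5); the graph is linear there, so v = 0 at t = 0 + (10)·(6 − 0)/(5 − -10) = 4 s.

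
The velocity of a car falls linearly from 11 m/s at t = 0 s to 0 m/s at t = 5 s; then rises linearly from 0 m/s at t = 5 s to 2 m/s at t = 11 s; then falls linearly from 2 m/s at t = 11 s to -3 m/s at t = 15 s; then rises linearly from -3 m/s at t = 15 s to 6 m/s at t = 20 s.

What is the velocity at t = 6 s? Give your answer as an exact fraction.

1/3 m/s

On 5–11 s the graph is linear from 0 to 2 m/s: v(6) = 0 + (2 − 0)·(6 − 5)/(11 − 5) = 1/3 m/s.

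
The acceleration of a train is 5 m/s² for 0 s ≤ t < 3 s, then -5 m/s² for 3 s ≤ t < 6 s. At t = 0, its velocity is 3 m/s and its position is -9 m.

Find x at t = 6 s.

54 m

On each constant-a segment, Δv = aΔt and Δx = v₀Δt + ½aΔt²; chain segment to segment.
0–3 s: v starts 3 m/s; Δx = 3·3 + ½·5·3² = 31.5 m; v ends 18 m/s.
3–6 s: v starts 18 m/s; Δx = 18·3 + ½·-5·3² = 31.5 m; v ends 3 m/s.
x(6) = -9 + Σ Δx = 54 m.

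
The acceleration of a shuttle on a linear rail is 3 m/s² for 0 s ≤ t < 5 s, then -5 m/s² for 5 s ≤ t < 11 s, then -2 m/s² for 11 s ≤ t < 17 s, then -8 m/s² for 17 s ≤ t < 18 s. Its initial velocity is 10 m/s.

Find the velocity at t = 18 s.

Δv equals the area under the a-t graph; then v = v₀ + Δv.
0–5 s: 3 × 5 = 15 m/s
5–11 s: -5 × 6 = -30 m/s
11–17 s: -2 × 6 = -12 m/s
17–18 s: -8 × 1 = -8 m/s
Δv = -35 m/s, so v(18) = 10 + (-35) = -25 m/s.

-25 m/s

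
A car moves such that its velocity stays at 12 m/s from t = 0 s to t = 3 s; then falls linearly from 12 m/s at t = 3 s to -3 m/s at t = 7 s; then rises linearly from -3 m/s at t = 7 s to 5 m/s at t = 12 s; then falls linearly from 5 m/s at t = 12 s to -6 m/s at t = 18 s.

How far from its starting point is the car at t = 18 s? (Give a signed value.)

56 m

Displacement is the signed area under the v-t curve.
0–3 s: 12 × 3 = 36 m
3–7 s: ½(12 + -3)(4) = 18 m
7–12 s: ½(-3 + 5)(5) = 5 m
12–18 s: ½(5 + -6)(6) = -3 m
Net displacement = 56 m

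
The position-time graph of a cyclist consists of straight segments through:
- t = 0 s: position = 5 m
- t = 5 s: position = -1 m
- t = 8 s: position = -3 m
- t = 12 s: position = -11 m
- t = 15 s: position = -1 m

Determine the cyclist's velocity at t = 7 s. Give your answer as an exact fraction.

Velocity is the slope of the x-t graph on 5–8 s: (-3 − -1)/(8 − 5) = -2/3 m/s.

-2/3 m/s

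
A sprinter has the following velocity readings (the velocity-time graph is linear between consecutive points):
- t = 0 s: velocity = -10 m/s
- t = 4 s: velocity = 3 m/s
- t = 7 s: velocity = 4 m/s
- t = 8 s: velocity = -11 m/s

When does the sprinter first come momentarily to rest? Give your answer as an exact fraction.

t = 40/13 s

v changes sign on 0–4 s (from -10 to 3); the graph is linear there, so v = 0 at t = 0 + (10)·(4 − 0)/(3 − -10) = 40/13 s.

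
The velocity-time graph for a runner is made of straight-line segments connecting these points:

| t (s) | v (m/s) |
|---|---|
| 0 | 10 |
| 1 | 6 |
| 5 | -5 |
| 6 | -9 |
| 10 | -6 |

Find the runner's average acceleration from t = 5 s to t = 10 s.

-0.2 m/s²

Average acceleration = Δv/Δt = (-6 − -5)/(10 − 5) = -0.2 m/s².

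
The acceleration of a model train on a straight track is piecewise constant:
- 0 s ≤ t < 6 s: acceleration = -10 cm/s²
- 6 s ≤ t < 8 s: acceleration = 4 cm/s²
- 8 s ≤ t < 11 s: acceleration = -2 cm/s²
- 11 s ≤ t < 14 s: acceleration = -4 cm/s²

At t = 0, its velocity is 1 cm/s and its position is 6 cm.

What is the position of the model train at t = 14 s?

-629 cm

On each constant-a segment, Δv = aΔt and Δx = v₀Δt + ½aΔt²; chain segment to segment.
0–6 s: v starts 1 cm/s; Δx = 1·6 + ½·-10·6² = -174 cm; v ends -59 cm/s.
6–8 s: v starts -59 cm/s; Δx = -59·2 + ½·4·2² = -110 cm; v ends -51 cm/s.
8–11 s: v starts -51 cm/s; Δx = -51·3 + ½·-2·3² = -162 cm; v ends -57 cm/s.
11–14 s: v starts -57 cm/s; Δx = -57·3 + ½·-4·3² = -189 cm; v ends -69 cm/s.
x(14) = 6 + Σ Δx = -629 cm.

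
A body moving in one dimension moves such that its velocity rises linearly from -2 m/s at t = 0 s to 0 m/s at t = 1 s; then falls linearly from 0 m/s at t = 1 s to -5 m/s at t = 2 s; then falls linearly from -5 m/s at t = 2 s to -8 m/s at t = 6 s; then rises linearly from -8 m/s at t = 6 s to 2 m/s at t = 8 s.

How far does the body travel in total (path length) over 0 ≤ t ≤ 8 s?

36.3 m

Distance (not displacement) is the total path length: add the absolute areas under v-t.
0–1 s: |½(-2 + 0)(1)| = 1 m
1–2 s: |½(0 + -5)(1)| = 2.5 m
2–6 s: |½(-5 + -8)(4)| = 26 m
6–8 s: v = 0 at t = 7.6 s; triangle areas 6.4 + 0.4 = 6.8 m
Total distance = 36.3 m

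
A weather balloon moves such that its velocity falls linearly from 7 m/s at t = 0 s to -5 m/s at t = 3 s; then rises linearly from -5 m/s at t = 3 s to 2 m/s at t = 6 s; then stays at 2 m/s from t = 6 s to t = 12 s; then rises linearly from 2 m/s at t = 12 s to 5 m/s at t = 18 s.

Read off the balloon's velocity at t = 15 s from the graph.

On 12–18 s the graph is linear from 2 to 5 m/s: v(15) = 2 + (5 − 2)·(15 − 12)/(18 − 12) = 3.5 m/s.

3.5 m/s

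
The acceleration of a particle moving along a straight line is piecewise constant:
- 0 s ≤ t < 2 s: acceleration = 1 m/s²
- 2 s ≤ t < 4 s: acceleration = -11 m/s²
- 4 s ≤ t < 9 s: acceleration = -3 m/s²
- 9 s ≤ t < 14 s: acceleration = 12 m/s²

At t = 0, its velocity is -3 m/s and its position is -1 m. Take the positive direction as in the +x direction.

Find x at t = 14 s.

-221.5 m

On each constant-a segment, Δv = aΔt and Δx = v₀Δt + ½aΔt²; chain segment to segment.
0–2 s: v starts -3 m/s; Δx = -3·2 + ½·1·2² = -4 m; v ends -1 m/s.
2–4 s: v starts -1 m/s; Δx = -1·2 + ½·-11·2² = -24 m; v ends -23 m/s.
4–9 s: v starts -23 m/s; Δx = -23·5 + ½·-3·5² = -152.5 m; v ends -38 m/s.
9–14 s: v starts -38 m/s; Δx = -38·5 + ½·12·5² = -40 m; v ends 22 m/s.
x(14) = -1 + Σ Δx = -221.5 m.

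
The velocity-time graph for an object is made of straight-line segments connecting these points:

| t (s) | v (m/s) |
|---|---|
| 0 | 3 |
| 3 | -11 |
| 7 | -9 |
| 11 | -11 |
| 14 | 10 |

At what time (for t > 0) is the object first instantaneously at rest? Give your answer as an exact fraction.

t = 9/14 s

v changes sign on 0–3 s (from 3 to -11); the graph is linear there, so v = 0 at t = 0 + (-3)·(3 − 0)/(-11 − 3) = 9/14 s.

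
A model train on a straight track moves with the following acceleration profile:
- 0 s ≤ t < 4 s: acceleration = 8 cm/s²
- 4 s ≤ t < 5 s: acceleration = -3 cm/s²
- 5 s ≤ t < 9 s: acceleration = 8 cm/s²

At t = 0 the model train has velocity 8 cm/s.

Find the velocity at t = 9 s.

Δv equals the area under the a-t graph; then v = v₀ + Δv.
0–4 s: 8 × 4 = 32 cm/s
4–5 s: -3 × 1 = -3 cm/s
5–9 s: 8 × 4 = 32 cm/s
Δv = 61 cm/s, so v(9) = 8 + (61) = 69 cm/s.

69 cm/s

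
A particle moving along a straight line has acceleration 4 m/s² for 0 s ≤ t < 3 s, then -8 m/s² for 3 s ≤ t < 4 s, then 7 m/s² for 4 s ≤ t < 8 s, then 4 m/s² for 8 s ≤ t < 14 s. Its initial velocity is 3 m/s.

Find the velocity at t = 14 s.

Δv equals the area under the a-t graph; then v = v₀ + Δv.
0–3 s: 4 × 3 = 12 m/s
3–4 s: -8 × 1 = -8 m/s
4–8 s: 7 × 4 = 28 m/s
8–14 s: 4 × 6 = 24 m/s
Δv = 56 m/s, so v(14) = 3 + (56) = 59 m/s.

59 m/s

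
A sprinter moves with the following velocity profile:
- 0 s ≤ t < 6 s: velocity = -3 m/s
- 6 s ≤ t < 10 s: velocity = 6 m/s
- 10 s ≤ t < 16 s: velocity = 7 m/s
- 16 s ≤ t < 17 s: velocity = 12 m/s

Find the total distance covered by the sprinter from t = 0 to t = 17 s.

Total distance travelled is ∫|v| dt — sum the magnitudes of each area piece.
0–6 s: |-3| × 6 = 18 m
6–10 s: |6| × 4 = 24 m
10–16 s: |7| × 6 = 42 m
16–17 s: |12| × 1 = 12 m
Total distance = 96 m

96 m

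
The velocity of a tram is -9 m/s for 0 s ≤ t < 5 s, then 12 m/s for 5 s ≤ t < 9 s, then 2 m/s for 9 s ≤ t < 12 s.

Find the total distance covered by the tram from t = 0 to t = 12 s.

99 m

Distance (not displacement) is the total path length: add the absolute areas under v-t.
0–5 s: |-9| × 5 = 45 m
5–9 s: |12| × 4 = 48 m
9–12 s: |2| × 3 = 6 m
Total distance = 99 m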